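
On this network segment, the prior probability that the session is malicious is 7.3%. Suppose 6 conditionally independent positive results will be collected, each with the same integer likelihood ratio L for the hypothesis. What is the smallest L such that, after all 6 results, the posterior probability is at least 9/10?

Prior odds = 0.073/0.927 = 73/927.
Target odds = 0.9/0.1 = 9.
Need L⁶ ≥ 9 ÷ (73/927) = 8343/73.
2⁶ = 64 < 8343/73 ≤ 729 = 3⁶, so L = 3.

3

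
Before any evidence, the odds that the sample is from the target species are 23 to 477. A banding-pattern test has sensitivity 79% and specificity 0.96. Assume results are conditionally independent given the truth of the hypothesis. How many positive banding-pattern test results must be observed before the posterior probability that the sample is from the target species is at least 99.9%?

Prior odds = 23/477.
False-positive rate = 1 − 0.96 = 0.04; likelihood ratio of a positive = 0.79/0.04 = 19.75.
Target odds: 0.999 ÷ 0.001 = 999.
Need (23/477) × 19.75ⁿ ≥ 999, i.e. 19.75ⁿ ≥ 476523/23.
19.75³ = 7703.734375 falls short of 476523/23 but 19.75⁴ = 38950081/256 reaches it, so n = 4.

4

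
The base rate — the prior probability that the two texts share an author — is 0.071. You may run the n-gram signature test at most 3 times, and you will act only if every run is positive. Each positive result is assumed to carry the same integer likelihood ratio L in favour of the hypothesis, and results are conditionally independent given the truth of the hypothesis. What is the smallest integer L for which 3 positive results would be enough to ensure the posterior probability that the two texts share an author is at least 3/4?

Prior odds = 0.071/0.929 = 71/929.
Target odds = 0.75/0.25 = 3.
Need L³ ≥ 3 ÷ (71/929) = 2787/71.
3³ = 27 < 2787/71 ≤ 64 = 4³, so L = 4.

4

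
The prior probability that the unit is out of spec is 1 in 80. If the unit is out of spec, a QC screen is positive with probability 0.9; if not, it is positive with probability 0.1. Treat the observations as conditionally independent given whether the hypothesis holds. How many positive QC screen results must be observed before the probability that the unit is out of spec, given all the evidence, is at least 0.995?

5

Prior odds: 0.0125 ÷ 0.9875 = 1/79.
Likelihood ratio of a positive = 0.9/0.1 = 9.
Target odds: 0.995 ÷ 0.005 = 199.
Require 9ⁿ ≥ 199 ÷ (1/79) = 15721.
9⁴ = 6561 falls short of 15721 but 9⁵ = 59049 reaches it, so n = 5.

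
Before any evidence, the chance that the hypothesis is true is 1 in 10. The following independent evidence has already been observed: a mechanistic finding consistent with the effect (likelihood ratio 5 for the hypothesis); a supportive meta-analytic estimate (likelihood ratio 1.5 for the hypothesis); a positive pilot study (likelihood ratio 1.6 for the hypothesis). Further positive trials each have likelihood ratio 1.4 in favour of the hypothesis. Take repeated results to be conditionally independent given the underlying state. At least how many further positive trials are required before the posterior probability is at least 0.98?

Prior odds = 0.1/0.9 = 1/9.
Combined Bayes factor of the evidence already in hand = 5 × 1.5 × 1.6 = 12.
Odds after that evidence = (1/9) × 12 = 4/3.
Target odds = 0.98/0.02 = 49.
Need 1.4ⁿ ≥ 49 ÷ (4/3) = 36.75.
1.4¹⁰ = 282475249/9765625 falls short of 36.75 but 1.4¹¹ ≈40.4957 reaches it, so n = 11.

11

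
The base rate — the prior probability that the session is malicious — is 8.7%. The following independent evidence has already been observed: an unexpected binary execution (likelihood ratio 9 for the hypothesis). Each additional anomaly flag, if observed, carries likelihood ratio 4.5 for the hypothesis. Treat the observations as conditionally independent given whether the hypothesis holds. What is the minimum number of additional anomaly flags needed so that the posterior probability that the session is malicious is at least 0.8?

2

Prior odds = 0.087/0.913 = 87/913.
Bayes factor of the evidence already in hand = 9.
Odds after that evidence = (87/913) × 9 = 783/913.
Target odds = 0.8/0.2 = 4.
Need 4.5ⁿ ≥ 4 ÷ (783/913) = 3652/783.
4.5¹ = 4.5 falls short of 3652/783 but 4.5² = 20.25 reaches it, so n = 2.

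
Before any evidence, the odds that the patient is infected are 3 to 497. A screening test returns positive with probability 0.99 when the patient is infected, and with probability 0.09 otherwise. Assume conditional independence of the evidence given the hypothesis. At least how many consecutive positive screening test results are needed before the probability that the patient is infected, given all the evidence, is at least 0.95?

4

Prior odds = 3/497.
Likelihood ratio of a positive result = 0.99/0.09 = 11.
Target posterior odds = 0.95/0.05 = 19.
Require 11ⁿ ≥ 19 ÷ (3/497) = 9443/3.
11³ = 1331 falls short of 9443/3 but 11⁴ = 14641 reaches it, so n = 4.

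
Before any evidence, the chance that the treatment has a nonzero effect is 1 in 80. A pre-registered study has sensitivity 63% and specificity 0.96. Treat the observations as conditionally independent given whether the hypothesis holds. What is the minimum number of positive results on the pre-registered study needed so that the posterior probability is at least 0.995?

Prior odds = 0.0125/0.9875 = 1/79.
False-positive rate = 1 − 0.96 = 0.04; likelihood ratio of a positive = 0.63/0.04 = 15.75.
Target odds: 0.995 ÷ 0.005 = 199.
Need (1/79) × 15.75ⁿ ≥ 199, i.e. 15.75ⁿ ≥ 15721.
15.75³ = 3906.984375 falls short of 15721 but 15.75⁴ = 15752961/256 reaches it, so n = 4.

4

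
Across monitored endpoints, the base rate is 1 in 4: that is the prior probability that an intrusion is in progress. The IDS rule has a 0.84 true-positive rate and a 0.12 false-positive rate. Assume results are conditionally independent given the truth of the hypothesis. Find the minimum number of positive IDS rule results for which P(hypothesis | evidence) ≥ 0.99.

3

Prior odds: 0.25 ÷ 0.75 = 1/3.
Likelihood ratio of a positive result = 0.84/0.12 = 7.
Target odds: 0.99 ÷ 0.01 = 99.
Require 7ⁿ ≥ 99 ÷ (1/3) = 297.
7² = 49 falls short of 297 but 7³ = 343 reaches it, so n = 3.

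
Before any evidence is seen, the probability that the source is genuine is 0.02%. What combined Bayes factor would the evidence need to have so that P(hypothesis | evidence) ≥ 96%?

Prior odds = 0.0002/0.9998 = 1/4999.
Target odds = 0.96/0.04 = 24.
Required Bayes factor = 24 ÷ (1/4999) = 119976.

119976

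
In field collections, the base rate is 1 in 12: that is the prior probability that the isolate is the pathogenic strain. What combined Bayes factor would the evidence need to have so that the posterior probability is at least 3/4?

33

Prior odds = (1/12)/(11/12) = 1/11.
Target odds = 0.75/0.25 = 3.
Required Bayes factor = 3 ÷ (1/11) = 33.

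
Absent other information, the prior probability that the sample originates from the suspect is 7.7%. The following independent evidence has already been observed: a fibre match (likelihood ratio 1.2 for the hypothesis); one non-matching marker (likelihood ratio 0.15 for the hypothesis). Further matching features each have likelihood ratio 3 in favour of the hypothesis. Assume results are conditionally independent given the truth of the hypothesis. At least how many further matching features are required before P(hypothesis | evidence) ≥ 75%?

Prior odds = 0.077/0.923 = 77/923.
Combined Bayes factor of the evidence already in hand = 1.2 × 0.15 = 0.18.
Odds after that evidence = (77/923) × 0.18 = 693/46150.
Target odds = 0.75/0.25 = 3.
Need 3ⁿ ≥ 3 ÷ (693/46150) = 46150/231.
3⁴ = 81 falls short of 46150/231 but 3⁵ = 243 reaches it, so n = 5.

5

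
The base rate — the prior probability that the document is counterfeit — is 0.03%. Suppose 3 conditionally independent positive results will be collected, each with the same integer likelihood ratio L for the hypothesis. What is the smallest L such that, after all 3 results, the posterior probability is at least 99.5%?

88

Prior odds = 0.0003/0.9997 = 3/9997.
Target odds = 0.995/0.005 = 199.
Need L³ ≥ 199 ÷ (3/9997) = 1989403/3.
87³ = 658503 < 1989403/3 ≤ 681472 = 88³, so L = 88.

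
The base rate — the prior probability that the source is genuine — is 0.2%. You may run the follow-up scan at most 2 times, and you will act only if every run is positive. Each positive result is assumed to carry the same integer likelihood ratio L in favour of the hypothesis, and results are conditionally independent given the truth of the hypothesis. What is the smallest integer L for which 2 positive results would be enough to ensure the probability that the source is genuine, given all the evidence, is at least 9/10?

68

Prior odds = 0.002/0.998 = 1/499.
Target odds = 0.9/0.1 = 9.
Need L² ≥ 9 ÷ (1/499) = 4491.
67² = 4489 < 4491 ≤ 4624 = 68², so L = 68.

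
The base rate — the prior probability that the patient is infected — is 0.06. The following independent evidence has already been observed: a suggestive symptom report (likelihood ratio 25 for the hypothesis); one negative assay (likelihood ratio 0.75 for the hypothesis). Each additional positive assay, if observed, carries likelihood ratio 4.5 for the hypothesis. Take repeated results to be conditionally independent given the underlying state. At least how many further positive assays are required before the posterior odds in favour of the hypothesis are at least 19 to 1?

Prior odds = 0.06/0.94 = 3/47.
Combined Bayes factor of the evidence already in hand = 25 × 0.75 = 18.75.
Odds after that evidence = (3/47) × 18.75 = 225/188.
Target odds = 19.
Need 4.5ⁿ ≥ 19 ÷ (225/188) = 3572/225.
4.5¹ = 4.5 falls short of 3572/225 but 4.5² = 20.25 reaches it, so n = 2.

2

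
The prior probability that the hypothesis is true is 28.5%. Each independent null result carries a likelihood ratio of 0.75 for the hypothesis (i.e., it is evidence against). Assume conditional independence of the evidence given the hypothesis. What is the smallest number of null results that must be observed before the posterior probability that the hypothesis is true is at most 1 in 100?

13

Prior odds = 0.285/0.715 = 57/143.
Likelihood ratio per null result = 0.75.
Target odds: 0.01 ÷ 0.99 = 1/99.
Need (57/143) × 0.75ⁿ ≤ 1/99, i.e. 0.75ⁿ ≤ 13/513.
0.75¹² = 531441/16777216 is still above 13/513 but 0.75¹³ = 1594323/67108864 is at or below it, so n = 13.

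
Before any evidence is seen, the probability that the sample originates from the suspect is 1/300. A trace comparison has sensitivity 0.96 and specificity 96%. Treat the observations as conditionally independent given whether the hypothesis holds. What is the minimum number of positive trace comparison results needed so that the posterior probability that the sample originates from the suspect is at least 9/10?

3

Prior odds = (1/300)/(299/300) = 1/299.
False-positive rate = 1 − 0.96 = 0.04; likelihood ratio of a positive = 0.96/0.04 = 24.
Target posterior odds = 0.9/0.1 = 9.
Require 24ⁿ ≥ 9 ÷ (1/299) = 2691.
24² = 576 falls short of 2691 but 24³ = 13824 reaches it, so n = 3.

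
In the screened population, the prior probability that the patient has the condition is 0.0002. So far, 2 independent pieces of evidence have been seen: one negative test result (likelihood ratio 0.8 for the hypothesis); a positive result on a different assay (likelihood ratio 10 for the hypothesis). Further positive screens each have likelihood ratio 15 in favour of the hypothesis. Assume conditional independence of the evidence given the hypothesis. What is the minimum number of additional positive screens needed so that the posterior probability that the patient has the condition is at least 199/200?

Prior odds = 0.0002/0.9998 = 1/4999.
Combined Bayes factor of the evidence already in hand = 0.8 × 10 = 8.
Odds after that evidence = (1/4999) × 8 = 8/4999.
Target odds = 0.995/0.005 = 199.
Need 15ⁿ ≥ 199 ÷ (8/4999) = 124350.125.
15⁴ = 50625 falls short of 124350.125 but 15⁵ = 759375 reaches it, so n = 5.

5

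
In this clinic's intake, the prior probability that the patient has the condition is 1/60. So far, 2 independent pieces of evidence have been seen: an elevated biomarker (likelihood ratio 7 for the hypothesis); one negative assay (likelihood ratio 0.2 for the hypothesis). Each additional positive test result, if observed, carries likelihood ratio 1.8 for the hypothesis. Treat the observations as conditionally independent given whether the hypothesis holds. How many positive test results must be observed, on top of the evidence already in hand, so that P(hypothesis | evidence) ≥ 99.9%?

19

Prior odds = (1/60)/(59/60) = 1/59.
Combined Bayes factor of the evidence already in hand = 7 × 0.2 = 1.4.
Odds after that evidence = (1/59) × 1.4 = 7/295.
Target odds = 0.999/0.001 = 999.
Need 1.8ⁿ ≥ 999 ÷ (7/295) = 294705/7.
1.8¹⁸ ≈39346.4 falls short of 294705/7 but 1.8¹⁹ ≈70823.5 reaches it, so n = 19.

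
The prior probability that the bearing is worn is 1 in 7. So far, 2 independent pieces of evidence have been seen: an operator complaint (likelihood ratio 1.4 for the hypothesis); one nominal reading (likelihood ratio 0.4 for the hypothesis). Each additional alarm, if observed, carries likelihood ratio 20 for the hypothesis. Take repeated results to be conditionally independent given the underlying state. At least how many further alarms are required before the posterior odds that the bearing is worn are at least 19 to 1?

2

Prior odds = (1/7)/(6/7) = 1/6.
Combined Bayes factor of the evidence already in hand = 1.4 × 0.4 = 0.56.
Odds after that evidence = (1/6) × 0.56 = 7/75.
Target odds = 19.
Need 20ⁿ ≥ 19 ÷ (7/75) = 1425/7.
20¹ = 20 falls short of 1425/7 but 20² = 400 reaches it, so n = 2.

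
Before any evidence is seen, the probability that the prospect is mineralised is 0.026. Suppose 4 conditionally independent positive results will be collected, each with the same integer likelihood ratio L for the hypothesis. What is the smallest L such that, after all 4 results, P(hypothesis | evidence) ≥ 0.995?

10

Prior odds = 0.026/0.974 = 13/487.
Target odds = 0.995/0.005 = 199.
Need L⁴ ≥ 199 ÷ (13/487) = 96913/13.
9⁴ = 6561 < 96913/13 ≤ 10000 = 10⁴, so L = 10.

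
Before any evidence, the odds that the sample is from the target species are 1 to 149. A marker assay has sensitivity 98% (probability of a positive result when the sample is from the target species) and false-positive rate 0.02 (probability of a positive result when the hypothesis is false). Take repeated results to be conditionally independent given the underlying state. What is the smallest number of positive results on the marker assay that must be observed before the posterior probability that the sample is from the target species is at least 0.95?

3

Prior odds = 1/149.
Likelihood ratio of a positive result = 0.98/0.02 = 49.
Target odds: 0.95 ÷ 0.05 = 19.
Require 49ⁿ ≥ 19 ÷ (1/149) = 2831.
49² = 2401 falls short of 2831 but 49³ = 117649 reaches it, so n = 3.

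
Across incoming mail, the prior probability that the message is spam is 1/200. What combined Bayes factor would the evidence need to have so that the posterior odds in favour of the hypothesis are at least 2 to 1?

Prior odds = 0.005/0.995 = 1/199.
Target odds = 2.
Required Bayes factor = 2 ÷ (1/199) = 398.

398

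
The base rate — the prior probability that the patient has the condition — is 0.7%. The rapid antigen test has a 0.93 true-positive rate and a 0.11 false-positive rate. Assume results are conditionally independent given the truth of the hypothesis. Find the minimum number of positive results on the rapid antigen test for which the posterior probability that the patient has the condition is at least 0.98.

5

Prior odds: 0.007 ÷ 0.993 = 7/993.
Likelihood ratio of a positive result = 0.93/0.11 = 93/11.
Target posterior odds = 0.98/0.02 = 49.
Need (7/993) × (93/11)ⁿ ≥ 49, i.e. (93/11)ⁿ ≥ 6951.
(93/11)⁴ = 74805201/14641 falls short of 6951 but (93/11)⁵ ≈43196.8 reaches it, so n = 5.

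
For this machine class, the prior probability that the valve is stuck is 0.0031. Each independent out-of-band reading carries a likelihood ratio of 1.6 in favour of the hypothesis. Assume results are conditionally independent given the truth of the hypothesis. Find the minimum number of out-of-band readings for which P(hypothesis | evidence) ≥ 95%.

19

Prior odds = 0.0031/0.9969 = 31/9969.
Likelihood ratio per out-of-band reading = 1.6.
Target odds: 0.95 ÷ 0.05 = 19.
Require 1.6ⁿ ≥ 19 ÷ (31/9969) = 189411/31.
1.6¹⁸ ≈4722.37 falls short of 189411/31 but 1.6¹⁹ ≈7555.79 reaches it, so n = 19.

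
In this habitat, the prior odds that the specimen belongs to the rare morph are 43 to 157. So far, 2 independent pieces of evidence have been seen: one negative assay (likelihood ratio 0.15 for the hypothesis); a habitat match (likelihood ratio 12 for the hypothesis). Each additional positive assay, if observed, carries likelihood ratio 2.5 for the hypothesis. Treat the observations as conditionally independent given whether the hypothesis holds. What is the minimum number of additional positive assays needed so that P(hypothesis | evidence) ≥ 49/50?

6

Prior odds = 43/157.
Combined Bayes factor of the evidence already in hand = 0.15 × 12 = 1.8.
Odds after that evidence = (43/157) × 1.8 = 387/785.
Target odds = 0.98/0.02 = 49.
Need 2.5ⁿ ≥ 49 ÷ (387/785) = 38465/387.
2.5⁵ = 97.65625 falls short of 38465/387 but 2.5⁶ = 244.140625 reaches it, so n = 6.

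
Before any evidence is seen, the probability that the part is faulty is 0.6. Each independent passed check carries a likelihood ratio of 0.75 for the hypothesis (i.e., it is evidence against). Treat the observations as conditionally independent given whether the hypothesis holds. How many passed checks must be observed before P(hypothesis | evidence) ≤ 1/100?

Prior odds = 0.6/0.4 = 1.5.
Likelihood ratio per passed check = 0.75.
Target posterior odds = 0.01/0.99 = 1/99.
Require 0.75ⁿ ≤ 1/99 ÷ 1.5 = 2/297.
0.75¹⁷ ≈0.00751695 is still above 2/297 but 0.75¹⁸ ≈0.00563771 is at or below it, so n = 18.

18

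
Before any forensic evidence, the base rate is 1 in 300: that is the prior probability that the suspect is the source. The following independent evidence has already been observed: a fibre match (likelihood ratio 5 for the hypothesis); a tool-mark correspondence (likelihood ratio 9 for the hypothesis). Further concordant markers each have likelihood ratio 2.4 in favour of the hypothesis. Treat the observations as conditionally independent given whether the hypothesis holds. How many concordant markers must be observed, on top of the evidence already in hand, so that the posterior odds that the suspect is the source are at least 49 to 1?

7

Prior odds = (1/300)/(299/300) = 1/299.
Combined Bayes factor of the evidence already in hand = 5 × 9 = 45.
Odds after that evidence = (1/299) × 45 = 45/299.
Target odds = 49.
Need 2.4ⁿ ≥ 49 ÷ (45/299) = 14651/45.
2.4⁶ = 2985984/15625 falls short of 14651/45 but 2.4⁷ = 35831808/78125 reaches it, so n = 7.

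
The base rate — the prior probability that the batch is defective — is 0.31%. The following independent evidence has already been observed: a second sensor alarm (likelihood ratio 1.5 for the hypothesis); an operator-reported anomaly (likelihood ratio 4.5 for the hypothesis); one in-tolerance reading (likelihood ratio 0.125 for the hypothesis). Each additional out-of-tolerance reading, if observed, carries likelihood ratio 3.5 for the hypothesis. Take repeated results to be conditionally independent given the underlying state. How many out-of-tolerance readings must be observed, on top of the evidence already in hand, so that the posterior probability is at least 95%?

8

Prior odds = 0.0031/0.9969 = 31/9969.
Combined Bayes factor of the evidence already in hand = 1.5 × 4.5 × 0.125 = 0.84375.
Odds after that evidence = (31/9969) × 0.84375 = 279/106336.
Target odds = 0.95/0.05 = 19.
Need 3.5ⁿ ≥ 19 ÷ (279/106336) = 2020384/279.
3.5⁷ = 823543/128 falls short of 2020384/279 but 3.5⁸ = 5764801/256 reaches it, so n = 8.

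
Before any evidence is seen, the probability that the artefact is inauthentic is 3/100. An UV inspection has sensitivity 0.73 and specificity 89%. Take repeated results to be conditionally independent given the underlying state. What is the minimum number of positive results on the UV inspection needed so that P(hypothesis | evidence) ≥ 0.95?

4

Prior odds: 0.03 ÷ 0.97 = 3/97.
False-positive rate = 1 − 0.89 = 0.11; likelihood ratio of a positive = 0.73/0.11 = 73/11.
Target odds: 0.95 ÷ 0.05 = 19.
Require (73/11)ⁿ ≥ 19 ÷ (3/97) = 1843/3.
(73/11)³ = 389017/1331 falls short of 1843/3 but (73/11)⁴ = 28398241/14641 reaches it, so n = 4.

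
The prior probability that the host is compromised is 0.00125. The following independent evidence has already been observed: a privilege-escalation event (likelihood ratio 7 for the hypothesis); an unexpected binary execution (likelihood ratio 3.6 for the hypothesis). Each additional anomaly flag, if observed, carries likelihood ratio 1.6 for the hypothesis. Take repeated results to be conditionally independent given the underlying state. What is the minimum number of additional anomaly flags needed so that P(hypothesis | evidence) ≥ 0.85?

12

Prior odds = 0.00125/0.99875 = 1/799.
Combined Bayes factor of the evidence already in hand = 7 × 3.6 = 25.2.
Odds after that evidence = (1/799) × 25.2 = 126/3995.
Target odds = 0.85/0.15 = 17/3.
Need 1.6ⁿ ≥ 17/3 ÷ (126/3995) = 67915/378.
1.6¹¹ ≈175.922 falls short of 67915/378 but 1.6¹² ≈281.475 reaches it, so n = 12.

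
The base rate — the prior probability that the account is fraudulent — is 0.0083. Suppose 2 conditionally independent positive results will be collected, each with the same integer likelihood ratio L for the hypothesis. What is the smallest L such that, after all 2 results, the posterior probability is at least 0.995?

155

Prior odds = 0.0083/0.9917 = 83/9917.
Target odds = 0.995/0.005 = 199.
Need L² ≥ 199 ÷ (83/9917) = 1973483/83.
154² = 23716 < 1973483/83 ≤ 24025 = 155², so L = 155.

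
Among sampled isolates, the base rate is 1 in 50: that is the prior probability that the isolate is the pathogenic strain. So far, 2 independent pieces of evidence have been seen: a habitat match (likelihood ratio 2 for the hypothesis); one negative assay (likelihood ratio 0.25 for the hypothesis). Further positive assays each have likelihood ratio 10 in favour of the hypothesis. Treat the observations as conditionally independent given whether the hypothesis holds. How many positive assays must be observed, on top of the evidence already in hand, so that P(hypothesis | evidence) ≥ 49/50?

Prior odds = 0.02/0.98 = 1/49.
Combined Bayes factor of the evidence already in hand = 2 × 0.25 = 0.5.
Odds after that evidence = (1/49) × 0.5 = 1/98.
Target odds = 0.98/0.02 = 49.
Need 10ⁿ ≥ 49 ÷ (1/98) = 4802.
10³ = 1000 falls short of 4802 but 10⁴ = 10000 reaches it, so n = 4.

4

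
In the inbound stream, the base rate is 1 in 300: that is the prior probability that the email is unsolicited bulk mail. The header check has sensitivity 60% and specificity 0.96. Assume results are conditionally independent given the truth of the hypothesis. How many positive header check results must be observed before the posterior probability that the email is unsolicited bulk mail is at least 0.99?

4

Prior odds: (1/300) ÷ (299/300) = 1/299.
False-positive rate = 1 − 0.96 = 0.04; likelihood ratio of a positive = 0.6/0.04 = 15.
Target posterior odds = 0.99/0.01 = 99.
Need (1/299) × 15ⁿ ≥ 99, i.e. 15ⁿ ≥ 29601.
15³ = 3375 falls short of 29601 but 15⁴ = 50625 reaches it, so n = 4.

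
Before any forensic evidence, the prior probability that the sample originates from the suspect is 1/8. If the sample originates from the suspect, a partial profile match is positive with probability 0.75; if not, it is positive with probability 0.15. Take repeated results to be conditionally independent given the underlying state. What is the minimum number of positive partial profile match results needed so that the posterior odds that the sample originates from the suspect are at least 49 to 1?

4

Prior odds = 0.125/0.875 = 1/7.
Likelihood ratio of a positive = 0.75/0.15 = 5.
Target odds = 49.
Require 5ⁿ ≥ 49 ÷ (1/7) = 343.
5³ = 125 falls short of 343 but 5⁴ = 625 reaches it, so n = 4.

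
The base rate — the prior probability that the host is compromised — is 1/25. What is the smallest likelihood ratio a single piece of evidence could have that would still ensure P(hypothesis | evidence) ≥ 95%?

456

Prior odds = 0.04/0.96 = 1/24.
Target odds = 0.95/0.05 = 19.
Required Bayes factor = 19 ÷ (1/24) = 456.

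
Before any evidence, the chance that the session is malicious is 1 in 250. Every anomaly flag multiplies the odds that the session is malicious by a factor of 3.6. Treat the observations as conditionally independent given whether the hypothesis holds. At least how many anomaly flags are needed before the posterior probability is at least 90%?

Prior odds: 0.004 ÷ 0.996 = 1/249.
Likelihood ratio per anomaly flag = 3.6.
Target posterior odds = 0.9/0.1 = 9.
Need (1/249) × 3.6ⁿ ≥ 9, i.e. 3.6ⁿ ≥ 2241.
3.6⁶ = 34012224/15625 falls short of 2241 but 3.6⁷ = 612220032/78125 reaches it, so n = 7.

7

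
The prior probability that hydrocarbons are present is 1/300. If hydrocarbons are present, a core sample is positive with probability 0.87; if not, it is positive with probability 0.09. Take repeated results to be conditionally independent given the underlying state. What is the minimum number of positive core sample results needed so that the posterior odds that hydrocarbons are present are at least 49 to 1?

Prior odds = (1/300)/(299/300) = 1/299.
Likelihood ratio of a positive = 0.87/0.09 = 29/3.
Target odds = 49.
Need (1/299) × (29/3)ⁿ ≥ 49, i.e. (29/3)ⁿ ≥ 14651.
(29/3)⁴ = 707281/81 falls short of 14651 but (29/3)⁵ = 20511149/243 reaches it, so n = 5.

5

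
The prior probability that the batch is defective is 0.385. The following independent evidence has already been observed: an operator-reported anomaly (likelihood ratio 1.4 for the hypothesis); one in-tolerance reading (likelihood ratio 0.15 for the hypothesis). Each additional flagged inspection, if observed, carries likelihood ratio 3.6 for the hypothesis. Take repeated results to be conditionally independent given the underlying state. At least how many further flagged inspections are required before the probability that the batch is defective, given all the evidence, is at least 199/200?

6

Prior odds = 0.385/0.615 = 77/123.
Combined Bayes factor of the evidence already in hand = 1.4 × 0.15 = 0.21.
Odds after that evidence = (77/123) × 0.21 = 539/4100.
Target odds = 0.995/0.005 = 199.
Need 3.6ⁿ ≥ 199 ÷ (539/4100) = 815900/539.
3.6⁵ = 604.66176 falls short of 815900/539 but 3.6⁶ = 34012224/15625 reaches it, so n = 6.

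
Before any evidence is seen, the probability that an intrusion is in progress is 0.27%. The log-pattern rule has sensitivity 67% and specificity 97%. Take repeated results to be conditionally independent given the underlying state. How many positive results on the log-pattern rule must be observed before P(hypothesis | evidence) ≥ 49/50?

4

Prior odds: 0.0027 ÷ 0.9973 = 27/9973.
False-positive rate = 1 − 0.97 = 0.03; likelihood ratio of a positive = 0.67/0.03 = 67/3.
Target odds: 0.98 ÷ 0.02 = 49.
Need (27/9973) × (67/3)ⁿ ≥ 49, i.e. (67/3)ⁿ ≥ 488677/27.
(67/3)³ = 300763/27 falls short of 488677/27 but (67/3)⁴ = 20151121/81 reaches it, so n = 4.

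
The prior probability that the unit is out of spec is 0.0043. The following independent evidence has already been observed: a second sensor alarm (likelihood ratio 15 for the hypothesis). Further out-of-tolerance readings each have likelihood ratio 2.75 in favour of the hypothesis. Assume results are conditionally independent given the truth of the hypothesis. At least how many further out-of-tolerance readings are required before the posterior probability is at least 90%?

Prior odds = 0.0043/0.9957 = 43/9957.
Bayes factor of the evidence already in hand = 15.
Odds after that evidence = (43/9957) × 15 = 215/3319.
Target odds = 0.9/0.1 = 9.
Need 2.75ⁿ ≥ 9 ÷ (215/3319) = 29871/215.
2.75⁴ = 57.19140625 falls short of 29871/215 but 2.75⁵ = 161051/1024 reaches it, so n = 5.

5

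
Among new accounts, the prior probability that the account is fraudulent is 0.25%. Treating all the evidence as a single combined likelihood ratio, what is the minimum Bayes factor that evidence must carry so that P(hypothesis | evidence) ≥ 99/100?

39501

Prior odds = 0.0025/0.9975 = 1/399.
Target odds = 0.99/0.01 = 99.
Required Bayes factor = 99 ÷ (1/399) = 39501.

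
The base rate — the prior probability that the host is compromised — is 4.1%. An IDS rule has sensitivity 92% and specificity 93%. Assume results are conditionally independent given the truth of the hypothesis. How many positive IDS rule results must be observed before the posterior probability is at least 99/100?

Prior odds: 0.041 ÷ 0.959 = 41/959.
False-positive rate = 1 − 0.93 = 0.07; likelihood ratio of a positive = 0.92/0.07 = 92/7.
Target odds: 0.99 ÷ 0.01 = 99.
Need (41/959) × (92/7)ⁿ ≥ 99, i.e. (92/7)ⁿ ≥ 94941/41.
(92/7)³ = 778688/343 falls short of 94941/41 but (92/7)⁴ = 71639296/2401 reaches it, so n = 4.

4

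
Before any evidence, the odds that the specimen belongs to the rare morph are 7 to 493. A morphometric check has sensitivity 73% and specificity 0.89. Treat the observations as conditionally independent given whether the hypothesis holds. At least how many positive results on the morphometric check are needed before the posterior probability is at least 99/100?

Prior odds = 7/493.
False-positive rate = 1 − 0.89 = 0.11; likelihood ratio of a positive = 0.73/0.11 = 73/11.
Target posterior odds = 0.99/0.01 = 99.
Require (73/11)ⁿ ≥ 99 ÷ (7/493) = 48807/7.
(73/11)⁴ = 28398241/14641 falls short of 48807/7 but (73/11)⁵ ≈12872.1 reaches it, so n = 5.

5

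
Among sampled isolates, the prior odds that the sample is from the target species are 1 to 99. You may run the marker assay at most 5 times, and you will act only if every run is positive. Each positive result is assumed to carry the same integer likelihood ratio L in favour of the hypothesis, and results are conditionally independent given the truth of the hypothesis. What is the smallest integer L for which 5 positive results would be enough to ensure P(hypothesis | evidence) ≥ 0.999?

10

Prior odds = 1/99.
Target odds = 0.999/0.001 = 999.
Need L⁵ ≥ 999 ÷ (1/99) = 98901.
9⁵ = 59049 < 98901 ≤ 100000 = 10⁵, so L = 10.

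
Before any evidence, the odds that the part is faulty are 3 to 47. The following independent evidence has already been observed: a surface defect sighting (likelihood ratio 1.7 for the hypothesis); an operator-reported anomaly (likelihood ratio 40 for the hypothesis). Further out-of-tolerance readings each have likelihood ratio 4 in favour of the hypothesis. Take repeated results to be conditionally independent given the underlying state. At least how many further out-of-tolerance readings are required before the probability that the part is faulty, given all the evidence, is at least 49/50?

2

Prior odds = 3/47.
Combined Bayes factor of the evidence already in hand = 1.7 × 40 = 68.
Odds after that evidence = (3/47) × 68 = 204/47.
Target odds = 0.98/0.02 = 49.
Need 4ⁿ ≥ 49 ÷ (204/47) = 2303/204.
4¹ = 4 falls short of 2303/204 but 4² = 16 reaches it, so n = 2.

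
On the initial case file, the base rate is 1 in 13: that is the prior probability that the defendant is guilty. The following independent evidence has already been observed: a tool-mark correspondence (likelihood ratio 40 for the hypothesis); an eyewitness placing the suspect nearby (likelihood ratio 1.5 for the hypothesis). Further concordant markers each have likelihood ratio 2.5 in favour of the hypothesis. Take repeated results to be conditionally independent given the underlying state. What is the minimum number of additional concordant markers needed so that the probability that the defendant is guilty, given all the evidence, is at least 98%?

3

Prior odds = (1/13)/(12/13) = 1/12.
Combined Bayes factor of the evidence already in hand = 40 × 1.5 = 60.
Odds after that evidence = (1/12) × 60 = 5.
Target odds = 0.98/0.02 = 49.
Need 2.5ⁿ ≥ 49 ÷ 5 = 9.8.
2.5² = 6.25 falls short of 9.8 but 2.5³ = 15.625 reaches it, so n = 3.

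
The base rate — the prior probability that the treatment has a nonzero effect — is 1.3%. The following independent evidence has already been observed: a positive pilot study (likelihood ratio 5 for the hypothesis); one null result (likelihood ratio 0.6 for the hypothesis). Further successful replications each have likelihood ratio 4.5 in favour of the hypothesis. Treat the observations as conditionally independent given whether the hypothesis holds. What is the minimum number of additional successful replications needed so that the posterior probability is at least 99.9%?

Prior odds = 0.013/0.987 = 13/987.
Combined Bayes factor of the evidence already in hand = 5 × 0.6 = 3.
Odds after that evidence = (13/987) × 3 = 13/329.
Target odds = 0.999/0.001 = 999.
Need 4.5ⁿ ≥ 999 ÷ (13/329) = 328671/13.
4.5⁶ = 8303.765625 falls short of 328671/13 but 4.5⁷ = 4782969/128 reaches it, so n = 7.

7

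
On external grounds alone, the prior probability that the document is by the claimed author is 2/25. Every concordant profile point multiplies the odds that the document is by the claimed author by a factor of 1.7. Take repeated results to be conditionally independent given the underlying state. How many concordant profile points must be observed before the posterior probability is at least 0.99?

Prior odds = 0.08/0.92 = 2/23.
Likelihood ratio per concordant profile point = 1.7.
Target posterior odds = 0.99/0.01 = 99.
Need (2/23) × 1.7ⁿ ≥ 99, i.e. 1.7ⁿ ≥ 1138.5.
1.7¹³ ≈990.458 falls short of 1138.5 but 1.7¹⁴ ≈1683.78 reaches it, so n = 14.

14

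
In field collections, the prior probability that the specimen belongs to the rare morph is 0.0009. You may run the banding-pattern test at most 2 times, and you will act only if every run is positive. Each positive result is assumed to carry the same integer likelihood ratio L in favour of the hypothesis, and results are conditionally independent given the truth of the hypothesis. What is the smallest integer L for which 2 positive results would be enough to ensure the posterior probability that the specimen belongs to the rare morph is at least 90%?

Prior odds = 0.0009/0.9991 = 9/9991.
Target odds = 0.9/0.1 = 9.
Need L² ≥ 9 ÷ (9/9991) = 9991.
99² = 9801 < 9991 ≤ 10000 = 100², so L = 100.

100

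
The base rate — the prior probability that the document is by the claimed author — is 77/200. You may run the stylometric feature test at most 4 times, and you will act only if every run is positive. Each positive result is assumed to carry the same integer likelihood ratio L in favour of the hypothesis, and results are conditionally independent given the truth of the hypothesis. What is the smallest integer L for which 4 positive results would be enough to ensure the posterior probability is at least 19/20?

3

Prior odds = 0.385/0.615 = 77/123.
Target odds = 0.95/0.05 = 19.
Need L⁴ ≥ 19 ÷ (77/123) = 2337/77.
2⁴ = 16 < 2337/77 ≤ 81 = 3⁴, so L = 3.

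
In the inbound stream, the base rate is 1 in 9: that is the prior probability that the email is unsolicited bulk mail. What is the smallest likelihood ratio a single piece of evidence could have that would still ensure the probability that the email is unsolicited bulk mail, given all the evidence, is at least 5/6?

Prior odds = (1/9)/(8/9) = 0.125.
Target odds = (5/6)/(1/6) = 5.
Required Bayes factor = 5 ÷ 0.125 = 40.

40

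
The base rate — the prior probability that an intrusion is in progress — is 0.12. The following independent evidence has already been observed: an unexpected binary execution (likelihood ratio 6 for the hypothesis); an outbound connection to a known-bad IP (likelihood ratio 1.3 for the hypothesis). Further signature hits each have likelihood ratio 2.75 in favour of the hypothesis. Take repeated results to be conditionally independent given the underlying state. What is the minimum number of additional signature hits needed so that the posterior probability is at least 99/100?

5

Prior odds = 0.12/0.88 = 3/22.
Combined Bayes factor of the evidence already in hand = 6 × 1.3 = 7.8.
Odds after that evidence = (3/22) × 7.8 = 117/110.
Target odds = 0.99/0.01 = 99.
Need 2.75ⁿ ≥ 99 ÷ (117/110) = 1210/13.
2.75⁴ = 57.19140625 falls short of 1210/13 but 2.75⁵ = 161051/1024 reaches it, so n = 5.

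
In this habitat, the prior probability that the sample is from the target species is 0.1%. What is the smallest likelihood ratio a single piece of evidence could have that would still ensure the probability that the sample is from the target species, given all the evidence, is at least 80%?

3996

Prior odds = 0.001/0.999 = 1/999.
Target odds = 0.8/0.2 = 4.
Required Bayes factor = 4 ÷ (1/999) = 3996.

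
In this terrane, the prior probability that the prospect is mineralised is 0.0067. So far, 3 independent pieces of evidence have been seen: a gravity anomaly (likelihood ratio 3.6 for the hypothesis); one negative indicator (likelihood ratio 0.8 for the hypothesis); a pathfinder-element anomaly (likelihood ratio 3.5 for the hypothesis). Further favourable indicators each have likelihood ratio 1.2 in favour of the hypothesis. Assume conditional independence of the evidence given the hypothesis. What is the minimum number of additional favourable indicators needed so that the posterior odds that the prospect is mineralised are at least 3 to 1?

21

Prior odds = 0.0067/0.9933 = 67/9933.
Combined Bayes factor of the evidence already in hand = 3.6 × 0.8 × 3.5 = 10.08.
Odds after that evidence = (67/9933) × 10.08 = 804/11825.
Target odds = 3.
Need 1.2ⁿ ≥ 3 ÷ (804/11825) = 11825/268.
1.2²⁰ ≈38.3376 falls short of 11825/268 but 1.2²¹ ≈46.0051 reaches it, so n = 21.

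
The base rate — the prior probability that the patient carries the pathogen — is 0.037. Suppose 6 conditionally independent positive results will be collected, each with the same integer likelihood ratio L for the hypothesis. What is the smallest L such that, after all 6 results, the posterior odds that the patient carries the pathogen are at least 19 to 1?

Prior odds = 0.037/0.963 = 37/963.
Target odds = 19.
Need L⁶ ≥ 19 ÷ (37/963) = 18297/37.
2⁶ = 64 < 18297/37 ≤ 729 = 3⁶, so L = 3.

3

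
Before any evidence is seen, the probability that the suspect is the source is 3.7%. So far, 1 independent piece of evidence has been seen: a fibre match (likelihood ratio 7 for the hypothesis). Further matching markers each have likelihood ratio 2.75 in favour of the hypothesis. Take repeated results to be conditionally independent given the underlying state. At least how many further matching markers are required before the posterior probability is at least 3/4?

Prior odds = 0.037/0.963 = 37/963.
Bayes factor of the evidence already in hand = 7.
Odds after that evidence = (37/963) × 7 = 259/963.
Target odds = 0.75/0.25 = 3.
Need 2.75ⁿ ≥ 3 ÷ (259/963) = 2889/259.
2.75² = 7.5625 falls short of 2889/259 but 2.75³ = 20.796875 reaches it, so n = 3.

3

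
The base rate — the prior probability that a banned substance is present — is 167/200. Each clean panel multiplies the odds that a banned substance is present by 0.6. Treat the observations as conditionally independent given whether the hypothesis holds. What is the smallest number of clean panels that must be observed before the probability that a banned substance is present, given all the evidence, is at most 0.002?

Prior odds = 0.835/0.165 = 167/33.
Likelihood ratio per clean panel = 0.6.
Target odds: 0.002 ÷ 0.998 = 1/499.
Need (167/33) × 0.6ⁿ ≤ 1/499, i.e. 0.6ⁿ ≤ 33/83333.
0.6¹⁵ ≈0.000470185 is still above 33/83333 but 0.6¹⁶ ≈0.000282111 is at or below it, so n = 16.

16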